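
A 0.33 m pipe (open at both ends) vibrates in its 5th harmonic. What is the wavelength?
λₙ = 2L/n = 0.132 m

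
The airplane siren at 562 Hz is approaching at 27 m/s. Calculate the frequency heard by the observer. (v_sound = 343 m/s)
f_obs = f·v/(v − v_s) = 610 Hz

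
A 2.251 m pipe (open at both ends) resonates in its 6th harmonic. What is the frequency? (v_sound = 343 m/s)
fₙ = nv/(2L) = 457.1 Hz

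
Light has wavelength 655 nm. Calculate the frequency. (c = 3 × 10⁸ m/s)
f = c/λ = 4.580 × 10¹⁴ Hz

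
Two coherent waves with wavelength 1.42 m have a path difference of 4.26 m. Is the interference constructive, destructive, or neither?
constructive — path difference = 3λ, a whole number of wavelengths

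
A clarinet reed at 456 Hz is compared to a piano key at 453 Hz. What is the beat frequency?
3 Hz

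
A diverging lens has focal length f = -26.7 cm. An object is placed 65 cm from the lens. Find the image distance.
1/di = 1/f − 1/do → di = -18.93 cm (virtual image)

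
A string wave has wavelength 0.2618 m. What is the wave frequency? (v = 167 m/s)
f = v/λ = 637.9 Hz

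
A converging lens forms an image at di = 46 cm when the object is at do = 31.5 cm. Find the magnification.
M = −di/do = -1.46 (inverted image)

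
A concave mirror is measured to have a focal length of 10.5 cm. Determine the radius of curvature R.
R = 2|f| = 21 cm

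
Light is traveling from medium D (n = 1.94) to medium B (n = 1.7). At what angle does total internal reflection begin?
θc = arcsin(n₂/n₁) = 61.2°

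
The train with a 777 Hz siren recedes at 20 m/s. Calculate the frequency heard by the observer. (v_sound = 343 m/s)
f_obs = f·v/(v + v_s) = 734.2 Hz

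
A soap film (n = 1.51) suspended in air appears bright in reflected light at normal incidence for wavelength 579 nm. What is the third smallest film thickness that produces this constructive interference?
2nt = (m − ½)λ with m = 3 → t = (m − ½)λ/(2n) = 479.3 nm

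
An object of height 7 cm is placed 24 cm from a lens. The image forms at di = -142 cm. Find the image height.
hi = (-di/do) × ho = 41.42 cm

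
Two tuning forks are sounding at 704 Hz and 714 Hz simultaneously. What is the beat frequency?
10 Hz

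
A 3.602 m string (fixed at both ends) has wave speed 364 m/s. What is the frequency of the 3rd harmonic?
fₙ = nv/(2L) = 151.6 Hz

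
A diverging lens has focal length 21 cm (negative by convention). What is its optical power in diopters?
P = 1/f = -4.762 D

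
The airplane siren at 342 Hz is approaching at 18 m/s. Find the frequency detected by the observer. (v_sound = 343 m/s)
f_obs = f·v/(v − v_s) = 360.9 Hz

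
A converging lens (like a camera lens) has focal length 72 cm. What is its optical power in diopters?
P = 1/f = 1.389 D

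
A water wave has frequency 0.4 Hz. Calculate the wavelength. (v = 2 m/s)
λ = v/f = 5 m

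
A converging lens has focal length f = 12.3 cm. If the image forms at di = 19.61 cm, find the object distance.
1/do = 1/f − 1/di → do = 33 cm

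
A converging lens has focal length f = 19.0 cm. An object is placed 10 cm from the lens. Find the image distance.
1/di = 1/f − 1/do → di = -21.11 cm (virtual image)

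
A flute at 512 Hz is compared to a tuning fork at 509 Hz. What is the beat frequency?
3 Hz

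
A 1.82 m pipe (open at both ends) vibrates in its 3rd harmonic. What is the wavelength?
λₙ = 2L/n = 1.213 m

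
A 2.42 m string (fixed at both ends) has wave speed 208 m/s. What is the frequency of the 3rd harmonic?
fₙ = nv/(2L) = 128.9 Hz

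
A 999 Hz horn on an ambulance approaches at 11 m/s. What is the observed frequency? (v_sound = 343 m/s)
f_obs = f·v/(v − v_s) = 1032 Hz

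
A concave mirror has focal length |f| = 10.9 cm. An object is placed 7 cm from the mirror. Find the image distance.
f = +10.9 cm (concave); 1/di = 1/f − 1/do → di = -19.56 cm (virtual image, behind mirror)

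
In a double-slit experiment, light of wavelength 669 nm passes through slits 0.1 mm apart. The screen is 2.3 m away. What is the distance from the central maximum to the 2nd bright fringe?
y = mλL/d = 30.77 mm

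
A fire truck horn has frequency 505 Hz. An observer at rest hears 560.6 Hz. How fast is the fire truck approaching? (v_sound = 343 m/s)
v_s = v·(1 − f/f_obs) = 34.02 m/s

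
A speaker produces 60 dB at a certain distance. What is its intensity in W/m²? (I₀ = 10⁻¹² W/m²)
I = I₀·10^(β/10) = 1.00 × 10⁻⁶ W/m²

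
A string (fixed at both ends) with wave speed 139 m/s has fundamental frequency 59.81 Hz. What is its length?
L = v/(2f₁) = 1.162 m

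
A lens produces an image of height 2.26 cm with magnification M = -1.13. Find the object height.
ho = |hi|/|M| = 2 cm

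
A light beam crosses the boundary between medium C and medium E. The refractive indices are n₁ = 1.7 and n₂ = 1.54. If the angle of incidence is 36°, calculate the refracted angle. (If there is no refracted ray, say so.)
sin θ₂ = (n₁/n₂)·sin θ₁ = 0.6489 → θ₂ = 40.46°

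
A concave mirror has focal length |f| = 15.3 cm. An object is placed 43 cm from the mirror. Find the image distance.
f = +15.3 cm (concave); 1/di = 1/f − 1/do → di = 23.75 cm (real image, in front of mirror)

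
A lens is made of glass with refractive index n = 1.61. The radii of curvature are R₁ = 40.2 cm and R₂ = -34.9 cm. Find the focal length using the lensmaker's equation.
1/f = (n − 1)(1/R₁ − 1/R₂) → f = 30.63 cm (converging lens)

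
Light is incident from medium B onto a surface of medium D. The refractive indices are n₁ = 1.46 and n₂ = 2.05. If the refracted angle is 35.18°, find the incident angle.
sin θ₁ = (n₂/n₁)·sin θ₂ → θ₁ = 54°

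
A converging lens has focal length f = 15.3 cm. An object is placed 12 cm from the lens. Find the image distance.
1/di = 1/f − 1/do → di = -55.64 cm (virtual image)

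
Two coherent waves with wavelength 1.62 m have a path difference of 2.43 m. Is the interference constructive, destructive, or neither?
destructive — path difference = 1.5λ, an odd multiple of λ/2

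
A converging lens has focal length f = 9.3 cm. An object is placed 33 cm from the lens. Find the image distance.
1/di = 1/f − 1/do → di = 12.95 cm (real image)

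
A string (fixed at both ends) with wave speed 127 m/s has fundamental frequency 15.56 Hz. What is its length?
L = v/(2f₁) = 4.081 m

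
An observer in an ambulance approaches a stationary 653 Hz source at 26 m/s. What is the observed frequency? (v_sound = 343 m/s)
f_obs = f·(v + v_o)/v = 702.5 Hz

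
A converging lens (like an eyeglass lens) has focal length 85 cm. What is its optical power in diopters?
P = 1/f = 1.176 D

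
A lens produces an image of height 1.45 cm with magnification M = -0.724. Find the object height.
ho = |hi|/|M| = 2.003 cm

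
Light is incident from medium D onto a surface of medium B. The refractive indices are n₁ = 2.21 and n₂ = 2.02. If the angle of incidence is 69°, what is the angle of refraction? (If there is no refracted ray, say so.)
sin θ₂ = (n₁/n₂)·sin θ₁ = 1.021 > 1, so there is no refracted ray — the light undergoes total internal reflection.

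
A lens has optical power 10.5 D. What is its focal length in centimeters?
f = 1/P = 9.524 cm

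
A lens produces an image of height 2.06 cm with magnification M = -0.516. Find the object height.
ho = |hi|/|M| = 3.992 cm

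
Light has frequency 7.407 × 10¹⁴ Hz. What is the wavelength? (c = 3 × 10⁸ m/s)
λ = c/f = 405 nm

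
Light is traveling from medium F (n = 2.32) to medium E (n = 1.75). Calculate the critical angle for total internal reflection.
θc = arcsin(n₂/n₁) = 48.97°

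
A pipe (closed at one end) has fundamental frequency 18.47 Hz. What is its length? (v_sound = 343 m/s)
L = v/(4f₁) = 4.643 m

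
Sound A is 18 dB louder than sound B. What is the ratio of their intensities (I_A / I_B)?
I_A/I_B = 10^(Δβ/10) = 63.1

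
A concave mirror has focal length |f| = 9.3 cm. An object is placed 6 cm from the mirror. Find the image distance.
f = +9.3 cm (concave); 1/di = 1/f − 1/do → di = -16.91 cm (virtual image, behind mirror)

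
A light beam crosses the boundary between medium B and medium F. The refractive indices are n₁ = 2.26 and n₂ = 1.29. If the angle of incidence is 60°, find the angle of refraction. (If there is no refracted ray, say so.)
sin θ₂ = (n₁/n₂)·sin θ₁ = 1.517 > 1, so there is no refracted ray — the light undergoes total internal reflection.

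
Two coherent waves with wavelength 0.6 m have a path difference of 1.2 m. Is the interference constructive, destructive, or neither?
constructive — path difference = 2λ, a whole number of wavelengths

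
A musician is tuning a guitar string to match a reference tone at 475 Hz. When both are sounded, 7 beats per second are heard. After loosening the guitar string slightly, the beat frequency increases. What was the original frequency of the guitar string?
468 Hz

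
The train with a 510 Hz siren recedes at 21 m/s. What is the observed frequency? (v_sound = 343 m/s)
f_obs = f·v/(v + v_s) = 480.6 Hz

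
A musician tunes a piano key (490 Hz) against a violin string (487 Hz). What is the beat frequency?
3 Hz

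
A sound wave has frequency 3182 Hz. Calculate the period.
T = 1/f = 3.143 × 10⁻⁴ s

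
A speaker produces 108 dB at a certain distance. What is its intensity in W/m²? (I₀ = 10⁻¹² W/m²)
I = I₀·10^(β/10) = 6.31 × 10⁻² W/m²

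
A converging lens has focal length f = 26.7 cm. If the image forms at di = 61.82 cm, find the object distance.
1/do = 1/f − 1/di → do = 47 cm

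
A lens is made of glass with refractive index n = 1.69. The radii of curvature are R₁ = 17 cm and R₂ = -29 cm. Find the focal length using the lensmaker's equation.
1/f = (n − 1)(1/R₁ − 1/R₂) → f = 15.53 cm (converging lens)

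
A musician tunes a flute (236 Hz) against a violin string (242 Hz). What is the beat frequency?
6 Hz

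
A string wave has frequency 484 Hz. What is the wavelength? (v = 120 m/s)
λ = v/f = 0.2479 m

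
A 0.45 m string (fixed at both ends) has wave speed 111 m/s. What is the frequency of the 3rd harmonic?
fₙ = nv/(2L) = 370 Hz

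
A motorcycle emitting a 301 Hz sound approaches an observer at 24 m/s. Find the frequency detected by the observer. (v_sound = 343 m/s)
f_obs = f·v/(v − v_s) = 323.6 Hz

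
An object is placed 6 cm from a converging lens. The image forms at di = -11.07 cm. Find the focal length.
1/f = 1/do + 1/di → f = 13.1 cm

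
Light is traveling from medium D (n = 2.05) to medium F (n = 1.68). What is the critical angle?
θc = arcsin(n₂/n₁) = 55.04°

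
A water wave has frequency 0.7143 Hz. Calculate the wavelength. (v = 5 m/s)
λ = v/f = 7 m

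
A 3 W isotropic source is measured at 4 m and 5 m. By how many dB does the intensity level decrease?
Δβ = 20·log₁₀(r₂/r₁) = 1.938 dB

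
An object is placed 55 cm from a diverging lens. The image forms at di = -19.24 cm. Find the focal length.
1/f = 1/do + 1/di → f = -29.59 cm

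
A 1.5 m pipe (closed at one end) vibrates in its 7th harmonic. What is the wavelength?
λₙ = 4L/n = 0.8571 m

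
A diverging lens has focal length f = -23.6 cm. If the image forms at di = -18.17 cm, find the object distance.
1/do = 1/f − 1/di → do = 78.97 cm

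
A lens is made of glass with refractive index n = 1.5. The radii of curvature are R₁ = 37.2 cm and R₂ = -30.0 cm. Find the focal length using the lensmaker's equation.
1/f = (n − 1)(1/R₁ − 1/R₂) → f = 33.21 cm (converging lens)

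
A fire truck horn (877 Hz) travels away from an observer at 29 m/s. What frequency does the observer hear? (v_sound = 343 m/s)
f_obs = f·v/(v + v_s) = 808.6 Hz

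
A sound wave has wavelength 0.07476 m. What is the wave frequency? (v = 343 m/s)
f = v/λ = 4588 Hz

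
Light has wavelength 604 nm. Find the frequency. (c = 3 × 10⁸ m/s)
f = c/λ = 4.967 × 10¹⁴ Hz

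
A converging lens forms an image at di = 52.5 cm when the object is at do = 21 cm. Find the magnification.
M = −di/do = -2.5 (inverted image)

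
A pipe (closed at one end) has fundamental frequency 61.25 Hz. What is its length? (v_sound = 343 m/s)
L = v/(4f₁) = 1.4 m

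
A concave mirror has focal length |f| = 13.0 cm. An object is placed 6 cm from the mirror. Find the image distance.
f = +13.0 cm (concave); 1/di = 1/f − 1/do → di = -11.14 cm (virtual image, behind mirror)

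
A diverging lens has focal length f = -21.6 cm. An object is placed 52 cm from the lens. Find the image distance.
1/di = 1/f − 1/do → di = -15.26 cm (virtual image)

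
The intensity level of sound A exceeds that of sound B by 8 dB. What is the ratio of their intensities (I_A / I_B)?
I_A/I_B = 10^(Δβ/10) = 6.31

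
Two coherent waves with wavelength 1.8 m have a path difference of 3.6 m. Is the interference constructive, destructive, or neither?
constructive — path difference = 2λ, a whole number of wavelengths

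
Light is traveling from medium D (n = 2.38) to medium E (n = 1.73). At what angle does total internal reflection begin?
θc = arcsin(n₂/n₁) = 46.63°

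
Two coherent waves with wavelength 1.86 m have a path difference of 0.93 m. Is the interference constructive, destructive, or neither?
destructive — path difference = 0.5λ, an odd multiple of λ/2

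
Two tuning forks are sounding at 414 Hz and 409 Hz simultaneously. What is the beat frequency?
5 Hz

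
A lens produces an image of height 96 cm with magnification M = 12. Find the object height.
ho = |hi|/|M| = 8 cm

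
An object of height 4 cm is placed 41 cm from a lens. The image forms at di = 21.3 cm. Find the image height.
hi = (-di/do) × ho = -2.078 cm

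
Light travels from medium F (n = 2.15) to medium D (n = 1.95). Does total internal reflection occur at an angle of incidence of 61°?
θc = arcsin(n₂/n₁) = 65.09°; 61° < θc, so no — the ray refracts.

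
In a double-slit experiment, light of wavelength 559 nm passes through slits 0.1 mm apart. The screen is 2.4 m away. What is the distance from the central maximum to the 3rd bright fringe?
y = mλL/d = 40.25 mm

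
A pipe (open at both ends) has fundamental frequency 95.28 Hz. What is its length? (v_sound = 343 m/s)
L = v/(2f₁) = 1.8 m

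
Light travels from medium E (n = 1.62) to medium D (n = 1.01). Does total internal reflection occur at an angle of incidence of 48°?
θc = arcsin(n₂/n₁) = 38.57°; 48° > θc, so yes — total internal reflection.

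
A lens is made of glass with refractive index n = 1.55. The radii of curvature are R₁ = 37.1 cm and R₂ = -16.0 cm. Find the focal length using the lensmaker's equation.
1/f = (n − 1)(1/R₁ − 1/R₂) → f = 20.33 cm (converging lens)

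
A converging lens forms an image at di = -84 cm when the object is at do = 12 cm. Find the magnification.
M = −di/do = 7 (upright image)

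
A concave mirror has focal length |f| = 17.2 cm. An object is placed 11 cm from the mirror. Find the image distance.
f = +17.2 cm (concave); 1/di = 1/f − 1/do → di = -30.52 cm (virtual image, behind mirror)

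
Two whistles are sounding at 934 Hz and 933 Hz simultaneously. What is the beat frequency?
1 Hz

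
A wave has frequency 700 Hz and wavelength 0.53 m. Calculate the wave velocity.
v = fλ = 371 m/s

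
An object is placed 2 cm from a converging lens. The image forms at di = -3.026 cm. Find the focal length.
1/f = 1/do + 1/di → f = 5.899 cm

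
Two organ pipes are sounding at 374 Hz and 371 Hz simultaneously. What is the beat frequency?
3 Hz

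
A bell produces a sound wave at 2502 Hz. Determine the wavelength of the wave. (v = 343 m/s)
λ = v/f = 0.1371 m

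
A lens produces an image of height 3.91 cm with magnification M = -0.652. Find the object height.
ho = |hi|/|M| = 5.997 cm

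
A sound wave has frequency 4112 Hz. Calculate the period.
T = 1/f = 2.432 × 10⁻⁴ s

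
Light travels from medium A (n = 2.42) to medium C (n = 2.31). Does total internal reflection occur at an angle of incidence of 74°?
θc = arcsin(n₂/n₁) = 72.66°; 74° > θc, so yes — total internal reflection.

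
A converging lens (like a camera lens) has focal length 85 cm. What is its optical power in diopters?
P = 1/f = 1.176 D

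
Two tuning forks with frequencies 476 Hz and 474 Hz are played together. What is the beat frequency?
2 Hz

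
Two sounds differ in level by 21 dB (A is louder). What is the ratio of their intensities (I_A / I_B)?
I_A/I_B = 10^(Δβ/10) = 125.9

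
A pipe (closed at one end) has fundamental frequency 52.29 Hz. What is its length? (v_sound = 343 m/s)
L = v/(4f₁) = 1.64 m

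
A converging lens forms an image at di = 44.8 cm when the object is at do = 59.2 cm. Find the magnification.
M = −di/do = -0.7568 (inverted image)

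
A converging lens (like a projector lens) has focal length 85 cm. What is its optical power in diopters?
P = 1/f = 1.176 D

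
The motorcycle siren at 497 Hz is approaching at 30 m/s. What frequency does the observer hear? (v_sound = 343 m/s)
f_obs = f·v/(v − v_s) = 544.6 Hz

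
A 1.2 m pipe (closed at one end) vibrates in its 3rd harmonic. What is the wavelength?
λₙ = 4L/n = 1.6 m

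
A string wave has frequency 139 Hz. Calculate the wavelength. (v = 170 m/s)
λ = v/f = 1.223 m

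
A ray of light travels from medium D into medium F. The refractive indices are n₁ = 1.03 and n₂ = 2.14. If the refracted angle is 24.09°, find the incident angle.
sin θ₁ = (n₂/n₁)·sin θ₂ → θ₁ = 58°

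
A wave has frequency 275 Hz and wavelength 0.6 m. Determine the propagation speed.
v = fλ = 165 m/s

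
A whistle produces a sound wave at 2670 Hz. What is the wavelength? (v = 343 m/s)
λ = v/f = 0.1285 m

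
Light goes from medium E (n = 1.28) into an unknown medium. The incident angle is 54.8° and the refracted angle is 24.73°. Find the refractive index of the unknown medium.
n₂ = n₁·sin θ₁ / sin θ₂ = 2.5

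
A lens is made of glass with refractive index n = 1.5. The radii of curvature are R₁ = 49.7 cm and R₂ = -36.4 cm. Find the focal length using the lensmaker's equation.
1/f = (n − 1)(1/R₁ − 1/R₂) → f = 42.02 cm (converging lens)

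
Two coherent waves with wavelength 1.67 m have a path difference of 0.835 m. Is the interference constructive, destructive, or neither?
destructive — path difference = 0.5λ, an odd multiple of λ/2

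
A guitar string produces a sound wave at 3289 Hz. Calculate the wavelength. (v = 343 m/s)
λ = v/f = 0.1043 m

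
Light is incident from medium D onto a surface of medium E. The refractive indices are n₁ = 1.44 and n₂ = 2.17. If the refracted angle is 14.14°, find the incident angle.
sin θ₁ = (n₂/n₁)·sin θ₂ → θ₁ = 21.6°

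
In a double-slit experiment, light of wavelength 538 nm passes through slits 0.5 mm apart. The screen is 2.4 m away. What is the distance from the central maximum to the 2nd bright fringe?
y = mλL/d = 5.165 mm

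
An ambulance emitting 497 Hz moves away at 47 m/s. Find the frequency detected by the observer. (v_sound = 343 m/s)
f_obs = f·v/(v + v_s) = 437.1 Hz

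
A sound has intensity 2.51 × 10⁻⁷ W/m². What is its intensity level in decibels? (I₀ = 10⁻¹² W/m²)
β = 10·log₁₀(I/I₀) = 54 dB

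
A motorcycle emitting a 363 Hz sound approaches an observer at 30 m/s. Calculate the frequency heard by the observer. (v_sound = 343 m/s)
f_obs = f·v/(v − v_s) = 397.8 Hz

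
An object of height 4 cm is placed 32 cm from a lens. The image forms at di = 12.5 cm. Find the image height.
hi = (-di/do) × ho = -1.562 cm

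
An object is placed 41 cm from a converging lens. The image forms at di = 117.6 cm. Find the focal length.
1/f = 1/do + 1/di → f = 30.4 cm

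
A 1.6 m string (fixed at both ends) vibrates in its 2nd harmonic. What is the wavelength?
λₙ = 2L/n = 1.6 m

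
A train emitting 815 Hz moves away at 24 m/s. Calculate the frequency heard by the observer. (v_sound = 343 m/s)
f_obs = f·v/(v + v_s) = 761.7 Hz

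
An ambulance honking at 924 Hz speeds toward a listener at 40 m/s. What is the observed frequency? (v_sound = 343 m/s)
f_obs = f·v/(v − v_s) = 1046 Hz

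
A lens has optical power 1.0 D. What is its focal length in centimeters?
f = 1/P = 100 cm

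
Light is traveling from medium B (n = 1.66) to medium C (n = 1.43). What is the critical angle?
θc = arcsin(n₂/n₁) = 59.48°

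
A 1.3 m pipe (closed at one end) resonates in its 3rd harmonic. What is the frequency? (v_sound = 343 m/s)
fₙ = nv/(4L) = 197.9 Hz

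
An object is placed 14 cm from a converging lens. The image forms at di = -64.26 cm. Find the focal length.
1/f = 1/do + 1/di → f = 17.9 cm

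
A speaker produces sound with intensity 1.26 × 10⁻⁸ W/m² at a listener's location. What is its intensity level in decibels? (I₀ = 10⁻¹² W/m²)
β = 10·log₁₀(I/I₀) = 41 dB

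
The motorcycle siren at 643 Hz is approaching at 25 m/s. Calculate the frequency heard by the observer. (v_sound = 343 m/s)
f_obs = f·v/(v − v_s) = 693.6 Hz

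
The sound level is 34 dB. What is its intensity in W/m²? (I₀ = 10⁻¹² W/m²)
I = I₀·10^(β/10) = 2.51 × 10⁻⁹ W/m²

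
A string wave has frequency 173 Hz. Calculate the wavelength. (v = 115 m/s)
λ = v/f = 0.6647 m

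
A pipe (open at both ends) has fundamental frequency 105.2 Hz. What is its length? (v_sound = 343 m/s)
L = v/(2f₁) = 1.63 m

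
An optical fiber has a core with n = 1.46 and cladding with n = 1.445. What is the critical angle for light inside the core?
θc = arcsin(n_cladding/n_core) = 81.78°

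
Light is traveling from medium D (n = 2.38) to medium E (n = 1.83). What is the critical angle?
θc = arcsin(n₂/n₁) = 50.26°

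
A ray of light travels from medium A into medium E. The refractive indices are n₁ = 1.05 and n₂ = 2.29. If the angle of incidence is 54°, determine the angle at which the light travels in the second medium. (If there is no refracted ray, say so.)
sin θ₂ = (n₁/n₂)·sin θ₁ = 0.3709 → θ₂ = 21.77°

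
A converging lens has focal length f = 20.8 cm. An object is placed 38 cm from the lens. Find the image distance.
1/di = 1/f − 1/do → di = 45.95 cm (real image)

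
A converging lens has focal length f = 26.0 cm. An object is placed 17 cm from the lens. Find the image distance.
1/di = 1/f − 1/do → di = -49.11 cm (virtual image)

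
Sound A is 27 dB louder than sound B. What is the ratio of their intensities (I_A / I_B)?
I_A/I_B = 10^(Δβ/10) = 501.2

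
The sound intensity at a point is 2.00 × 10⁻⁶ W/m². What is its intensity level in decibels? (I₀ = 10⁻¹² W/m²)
β = 10·log₁₀(I/I₀) = 63.01 dB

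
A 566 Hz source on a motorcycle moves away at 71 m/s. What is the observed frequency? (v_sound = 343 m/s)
f_obs = f·v/(v + v_s) = 468.9 Hz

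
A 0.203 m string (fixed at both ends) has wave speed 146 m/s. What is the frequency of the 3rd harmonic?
fₙ = nv/(2L) = 1079 Hz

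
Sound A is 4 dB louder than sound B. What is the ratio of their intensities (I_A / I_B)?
I_A/I_B = 10^(Δβ/10) = 2.512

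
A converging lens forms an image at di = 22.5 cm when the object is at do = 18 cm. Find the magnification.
M = −di/do = -1.25 (inverted image)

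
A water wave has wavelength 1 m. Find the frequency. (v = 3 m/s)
f = v/λ = 3 Hz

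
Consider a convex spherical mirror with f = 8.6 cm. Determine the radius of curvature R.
R = 2|f| = 17.2 cm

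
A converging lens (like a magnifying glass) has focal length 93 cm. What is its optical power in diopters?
P = 1/f = 1.075 D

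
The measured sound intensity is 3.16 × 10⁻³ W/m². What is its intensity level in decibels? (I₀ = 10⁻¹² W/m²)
β = 10·log₁₀(I/I₀) = 95 dB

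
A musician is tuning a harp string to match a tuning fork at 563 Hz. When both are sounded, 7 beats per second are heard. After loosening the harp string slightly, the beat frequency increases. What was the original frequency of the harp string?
556 Hz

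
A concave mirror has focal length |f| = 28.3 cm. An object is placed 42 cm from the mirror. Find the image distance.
f = +28.3 cm (concave); 1/di = 1/f − 1/do → di = 86.76 cm (real image, in front of mirror)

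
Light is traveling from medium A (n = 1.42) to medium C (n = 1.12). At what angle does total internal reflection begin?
θc = arcsin(n₂/n₁) = 52.07°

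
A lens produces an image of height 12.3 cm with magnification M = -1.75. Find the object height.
ho = |hi|/|M| = 7.029 cm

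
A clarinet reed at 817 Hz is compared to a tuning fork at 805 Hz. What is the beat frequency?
12 Hz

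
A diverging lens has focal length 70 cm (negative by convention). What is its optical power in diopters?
P = 1/f = -1.429 D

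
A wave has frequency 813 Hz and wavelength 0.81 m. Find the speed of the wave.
v = fλ = 658.5 m/s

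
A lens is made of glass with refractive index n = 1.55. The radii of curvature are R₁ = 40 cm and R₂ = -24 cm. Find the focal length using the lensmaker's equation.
1/f = (n − 1)(1/R₁ − 1/R₂) → f = 27.27 cm (converging lens)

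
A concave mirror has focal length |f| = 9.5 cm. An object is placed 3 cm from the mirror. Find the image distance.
f = +9.5 cm (concave); 1/di = 1/f − 1/do → di = -4.385 cm (virtual image, behind mirror)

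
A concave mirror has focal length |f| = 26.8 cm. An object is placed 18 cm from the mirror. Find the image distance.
f = +26.8 cm (concave); 1/di = 1/f − 1/do → di = -54.82 cm (virtual image, behind mirror)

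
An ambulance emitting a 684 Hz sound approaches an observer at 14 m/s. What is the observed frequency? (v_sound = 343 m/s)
f_obs = f·v/(v − v_s) = 713.1 Hz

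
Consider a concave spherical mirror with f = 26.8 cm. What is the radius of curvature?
R = 2|f| = 53.6 cm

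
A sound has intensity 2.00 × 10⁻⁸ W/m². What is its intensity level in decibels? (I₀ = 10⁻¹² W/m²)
β = 10·log₁₀(I/I₀) = 43.01 dB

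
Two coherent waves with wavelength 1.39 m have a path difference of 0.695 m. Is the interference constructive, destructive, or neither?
destructive — path difference = 0.5λ, an odd multiple of λ/2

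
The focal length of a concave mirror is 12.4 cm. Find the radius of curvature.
R = 2|f| = 24.8 cm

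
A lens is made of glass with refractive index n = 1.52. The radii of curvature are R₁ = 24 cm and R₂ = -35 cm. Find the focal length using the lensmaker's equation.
1/f = (n − 1)(1/R₁ − 1/R₂) → f = 27.38 cm (converging lens)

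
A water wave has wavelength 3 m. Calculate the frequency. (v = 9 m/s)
f = v/λ = 3 Hz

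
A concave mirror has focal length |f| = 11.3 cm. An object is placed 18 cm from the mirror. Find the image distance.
f = +11.3 cm (concave); 1/di = 1/f − 1/do → di = 30.36 cm (real image, in front of mirror)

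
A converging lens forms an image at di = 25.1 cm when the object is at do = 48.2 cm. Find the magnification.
M = −di/do = -0.5207 (inverted image)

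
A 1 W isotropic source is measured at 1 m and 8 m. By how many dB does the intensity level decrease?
Δβ = 20·log₁₀(r₂/r₁) = 18.06 dB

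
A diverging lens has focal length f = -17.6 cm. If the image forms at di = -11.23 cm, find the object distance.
1/do = 1/f − 1/di → do = 31.03 cm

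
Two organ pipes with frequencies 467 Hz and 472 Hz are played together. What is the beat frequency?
5 Hz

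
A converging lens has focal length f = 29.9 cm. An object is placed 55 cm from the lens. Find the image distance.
1/di = 1/f − 1/do → di = 65.52 cm (real image)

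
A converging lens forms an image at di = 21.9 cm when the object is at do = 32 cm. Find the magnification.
M = −di/do = -0.6844 (inverted image)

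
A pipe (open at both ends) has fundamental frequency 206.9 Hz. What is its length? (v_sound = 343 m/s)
L = v/(2f₁) = 0.8289 m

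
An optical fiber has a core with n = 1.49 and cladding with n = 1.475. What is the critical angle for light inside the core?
θc = arcsin(n_cladding/n_core) = 81.86°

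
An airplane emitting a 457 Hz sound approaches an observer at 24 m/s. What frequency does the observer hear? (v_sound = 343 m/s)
f_obs = f·v/(v − v_s) = 491.4 Hz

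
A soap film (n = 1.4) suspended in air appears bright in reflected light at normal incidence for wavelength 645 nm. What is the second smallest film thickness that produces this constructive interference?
2nt = (m − ½)λ with m = 2 → t = (m − ½)λ/(2n) = 345.5 nm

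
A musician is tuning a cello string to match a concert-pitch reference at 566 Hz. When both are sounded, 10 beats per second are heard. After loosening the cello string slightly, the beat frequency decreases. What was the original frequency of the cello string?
576 Hz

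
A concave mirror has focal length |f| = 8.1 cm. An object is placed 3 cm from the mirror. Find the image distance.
f = +8.1 cm (concave); 1/di = 1/f − 1/do → di = -4.765 cm (virtual image, behind mirror)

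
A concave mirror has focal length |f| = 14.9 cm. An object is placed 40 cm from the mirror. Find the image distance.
f = +14.9 cm (concave); 1/di = 1/f − 1/do → di = 23.75 cm (real image, in front of mirror)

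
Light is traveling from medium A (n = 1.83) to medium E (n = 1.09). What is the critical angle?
θc = arcsin(n₂/n₁) = 36.56°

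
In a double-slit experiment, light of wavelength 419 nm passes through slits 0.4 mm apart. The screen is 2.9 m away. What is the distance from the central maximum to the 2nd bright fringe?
y = mλL/d = 6.075 mm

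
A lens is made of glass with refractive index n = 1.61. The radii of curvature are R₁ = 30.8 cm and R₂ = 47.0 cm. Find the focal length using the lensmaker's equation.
1/f = (n − 1)(1/R₁ − 1/R₂) → f = 146.5 cm (converging lens)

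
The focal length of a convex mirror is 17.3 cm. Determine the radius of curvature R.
R = 2|f| = 34.6 cm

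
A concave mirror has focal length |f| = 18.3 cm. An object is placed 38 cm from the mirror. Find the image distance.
f = +18.3 cm (concave); 1/di = 1/f − 1/do → di = 35.3 cm (real image, in front of mirror)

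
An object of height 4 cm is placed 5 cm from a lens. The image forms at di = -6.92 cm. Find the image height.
hi = (-di/do) × ho = 5.536 cm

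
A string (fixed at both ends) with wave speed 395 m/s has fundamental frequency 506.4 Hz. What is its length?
L = v/(2f₁) = 0.39 m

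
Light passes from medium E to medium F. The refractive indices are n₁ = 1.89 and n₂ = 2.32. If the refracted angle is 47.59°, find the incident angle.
sin θ₁ = (n₂/n₁)·sin θ₂ → θ₁ = 65°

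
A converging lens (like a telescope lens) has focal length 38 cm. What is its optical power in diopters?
P = 1/f = 2.632 D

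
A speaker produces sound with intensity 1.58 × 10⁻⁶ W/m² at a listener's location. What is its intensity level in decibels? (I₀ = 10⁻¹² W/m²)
β = 10·log₁₀(I/I₀) = 61.99 dB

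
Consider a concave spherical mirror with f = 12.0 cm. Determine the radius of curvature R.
R = 2|f| = 24 cm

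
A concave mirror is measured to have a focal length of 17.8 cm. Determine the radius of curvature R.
R = 2|f| = 35.6 cm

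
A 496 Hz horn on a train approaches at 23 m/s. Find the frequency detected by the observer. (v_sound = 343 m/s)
f_obs = f·v/(v − v_s) = 531.6 Hz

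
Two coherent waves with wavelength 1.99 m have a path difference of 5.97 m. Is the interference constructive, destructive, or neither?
constructive — path difference = 3λ, a whole number of wavelengths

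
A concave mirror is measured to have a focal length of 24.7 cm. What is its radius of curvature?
R = 2|f| = 49.4 cm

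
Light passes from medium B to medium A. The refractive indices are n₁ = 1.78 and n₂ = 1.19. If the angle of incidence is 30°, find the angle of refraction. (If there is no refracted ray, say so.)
sin θ₂ = (n₁/n₂)·sin θ₁ = 0.7479 → θ₂ = 48.41°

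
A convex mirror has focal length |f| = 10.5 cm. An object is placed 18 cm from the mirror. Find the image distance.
f = −10.5 cm (convex); 1/di = 1/f − 1/do → di = -6.632 cm (virtual image, behind mirror)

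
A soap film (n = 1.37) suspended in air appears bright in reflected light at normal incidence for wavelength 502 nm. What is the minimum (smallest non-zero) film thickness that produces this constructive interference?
2nt = (m − ½)λ with m = 1 → t = (m − ½)λ/(2n) = 91.61 nm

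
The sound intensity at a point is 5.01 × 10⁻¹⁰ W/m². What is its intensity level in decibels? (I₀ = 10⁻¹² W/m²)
β = 10·log₁₀(I/I₀) = 27 dB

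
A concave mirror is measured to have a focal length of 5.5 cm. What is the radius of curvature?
R = 2|f| = 11 cm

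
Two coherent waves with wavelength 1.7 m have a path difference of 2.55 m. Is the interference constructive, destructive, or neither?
destructive — path difference = 1.5λ, an odd multiple of λ/2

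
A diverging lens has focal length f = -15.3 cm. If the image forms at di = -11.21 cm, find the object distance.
1/do = 1/f − 1/di → do = 41.93 cm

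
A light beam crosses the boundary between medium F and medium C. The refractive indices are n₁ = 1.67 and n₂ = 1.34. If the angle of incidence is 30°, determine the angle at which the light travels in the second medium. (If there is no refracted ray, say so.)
sin θ₂ = (n₁/n₂)·sin θ₁ = 0.6231 → θ₂ = 38.55°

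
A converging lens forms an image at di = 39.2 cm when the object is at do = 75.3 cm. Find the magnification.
M = −di/do = -0.5206 (inverted image)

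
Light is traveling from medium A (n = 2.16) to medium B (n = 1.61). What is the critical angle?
θc = arcsin(n₂/n₁) = 48.19°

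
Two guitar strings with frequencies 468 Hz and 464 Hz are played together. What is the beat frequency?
4 Hz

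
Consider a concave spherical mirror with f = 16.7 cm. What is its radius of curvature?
R = 2|f| = 33.4 cm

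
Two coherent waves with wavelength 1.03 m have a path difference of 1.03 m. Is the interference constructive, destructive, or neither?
constructive — path difference = 1λ, a whole number of wavelengths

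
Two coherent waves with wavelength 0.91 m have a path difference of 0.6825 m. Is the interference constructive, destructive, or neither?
neither (partial) — path difference = 0.75λ, neither a whole number of wavelengths nor an odd multiple of λ/2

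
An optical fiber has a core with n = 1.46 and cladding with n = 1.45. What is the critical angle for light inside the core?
θc = arcsin(n_cladding/n_core) = 83.29°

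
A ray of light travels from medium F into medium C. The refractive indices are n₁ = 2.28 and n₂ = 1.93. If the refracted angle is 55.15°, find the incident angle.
sin θ₁ = (n₂/n₁)·sin θ₂ → θ₁ = 44°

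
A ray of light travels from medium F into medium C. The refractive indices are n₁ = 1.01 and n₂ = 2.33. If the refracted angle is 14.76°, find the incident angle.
sin θ₁ = (n₂/n₁)·sin θ₂ → θ₁ = 36°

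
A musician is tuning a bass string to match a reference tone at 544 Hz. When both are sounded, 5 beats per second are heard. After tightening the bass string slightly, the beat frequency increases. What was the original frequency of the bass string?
549 Hz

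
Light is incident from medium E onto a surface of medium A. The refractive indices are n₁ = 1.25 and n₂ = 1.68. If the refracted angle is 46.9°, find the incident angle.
sin θ₁ = (n₂/n₁)·sin θ₂ → θ₁ = 78.91°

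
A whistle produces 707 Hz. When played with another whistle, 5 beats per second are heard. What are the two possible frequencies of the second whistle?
f₂ = 707 ± 5 Hz → 712 Hz or 702 Hz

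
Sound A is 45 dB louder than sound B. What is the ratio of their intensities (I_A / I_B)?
I_A/I_B = 10^(Δβ/10) = 31620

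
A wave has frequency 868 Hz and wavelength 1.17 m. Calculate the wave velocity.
v = fλ = 1016 m/s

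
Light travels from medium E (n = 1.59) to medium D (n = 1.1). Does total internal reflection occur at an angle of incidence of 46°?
θc = arcsin(n₂/n₁) = 43.77°; 46° > θc, so yes — total internal reflection.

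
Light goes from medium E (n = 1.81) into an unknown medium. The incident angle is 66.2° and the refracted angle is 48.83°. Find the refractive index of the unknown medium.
n₂ = n₁·sin θ₁ / sin θ₂ = 2.2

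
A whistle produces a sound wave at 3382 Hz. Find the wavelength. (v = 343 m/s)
λ = v/f = 0.1014 m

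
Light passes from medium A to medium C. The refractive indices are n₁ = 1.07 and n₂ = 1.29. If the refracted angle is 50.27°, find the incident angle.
sin θ₁ = (n₂/n₁)·sin θ₂ → θ₁ = 68°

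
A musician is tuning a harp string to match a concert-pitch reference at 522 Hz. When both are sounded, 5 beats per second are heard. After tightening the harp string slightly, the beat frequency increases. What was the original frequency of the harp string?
527 Hz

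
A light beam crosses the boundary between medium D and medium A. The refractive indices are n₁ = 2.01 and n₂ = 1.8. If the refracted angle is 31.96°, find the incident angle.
sin θ₁ = (n₂/n₁)·sin θ₂ → θ₁ = 28.3°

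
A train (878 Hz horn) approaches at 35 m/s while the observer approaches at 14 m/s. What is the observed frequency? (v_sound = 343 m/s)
f_obs = f·(v + v_o)/(v − v_s) = 1018 Hz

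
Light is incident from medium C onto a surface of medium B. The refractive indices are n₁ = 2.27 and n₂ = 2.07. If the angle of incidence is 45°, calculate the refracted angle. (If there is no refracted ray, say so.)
sin θ₂ = (n₁/n₂)·sin θ₁ = 0.7754 → θ₂ = 50.84°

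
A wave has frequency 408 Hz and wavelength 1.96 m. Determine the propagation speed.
v = fλ = 799.7 m/s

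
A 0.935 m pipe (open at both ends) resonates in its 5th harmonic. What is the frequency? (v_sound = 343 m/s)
fₙ = nv/(2L) = 917.1 Hz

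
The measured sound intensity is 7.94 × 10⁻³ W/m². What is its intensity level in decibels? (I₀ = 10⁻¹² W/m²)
β = 10·log₁₀(I/I₀) = 99 dB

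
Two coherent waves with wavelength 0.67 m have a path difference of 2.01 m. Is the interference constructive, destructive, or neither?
constructive — path difference = 3λ, a whole number of wavelengths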